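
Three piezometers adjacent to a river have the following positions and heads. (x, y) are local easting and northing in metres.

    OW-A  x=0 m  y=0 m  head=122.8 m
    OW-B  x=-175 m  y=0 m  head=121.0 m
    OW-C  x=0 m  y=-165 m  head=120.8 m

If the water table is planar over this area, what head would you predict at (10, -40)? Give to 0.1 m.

∂h/∂x = (121.0 − 122.8) / (-175 − 0) = +0.01029
∂h/∂y = (120.8 − 122.8) / (-165 − 0) = +0.01212
h(10, -40) = 122.8 + (+0.01029)·(10) + (+0.01212)·(-40) = 122.8 +0.103 -0.485 = 122.418 m.

122.4 m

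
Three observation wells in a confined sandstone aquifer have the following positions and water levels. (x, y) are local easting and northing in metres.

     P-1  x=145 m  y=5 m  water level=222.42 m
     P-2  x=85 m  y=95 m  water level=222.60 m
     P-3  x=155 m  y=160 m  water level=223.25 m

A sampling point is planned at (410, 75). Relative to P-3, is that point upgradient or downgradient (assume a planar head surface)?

Taking P-1 as reference: P-2−P-1 = (-60, 90, +0.18); P-3−P-1 = (10, 155, +0.83).
Solve a·Δx + b·Δy = Δh: det = (-60)·155 − 10·90 = -10200.
∂h/∂x = [(+0.18)·155 − (+0.83)·90] / -10200 = +0.004588
∂h/∂y = [(-60)·(+0.83) − 10·(+0.18)] / -10200 = +0.005059
Head at (410, 75) = 222.42 + (+0.004588)·(265) + (+0.005059)·(70) = 223.99 m.
That is higher than the 223.25 m at P-3, so the point is upgradient.

upgradient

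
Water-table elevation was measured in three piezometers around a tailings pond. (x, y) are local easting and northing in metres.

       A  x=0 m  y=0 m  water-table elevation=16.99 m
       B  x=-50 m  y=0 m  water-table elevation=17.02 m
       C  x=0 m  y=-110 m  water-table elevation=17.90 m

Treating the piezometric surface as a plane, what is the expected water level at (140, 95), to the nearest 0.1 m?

∂h/∂x = (17.02 − 16.99) / (-50 − 0) = -0.0006000
∂h/∂y = (17.90 − 16.99) / (-110 − 0) = -0.008273
h(140, 95) = 16.99 + (-0.0006000)·(140) + (-0.008273)·(95) = 16.99 -0.084 -0.786 = 16.120 m.

16.1 m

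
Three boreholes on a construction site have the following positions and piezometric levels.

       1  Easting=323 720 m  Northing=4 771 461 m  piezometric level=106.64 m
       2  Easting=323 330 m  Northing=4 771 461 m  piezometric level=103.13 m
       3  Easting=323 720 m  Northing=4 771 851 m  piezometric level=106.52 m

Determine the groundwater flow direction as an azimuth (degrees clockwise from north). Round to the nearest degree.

272°

∂h/∂x = (103.13 − 106.64) / (323330 − 323720) = +0.009000
∂h/∂y = (106.52 − 106.64) / (4771851 − 4771461) = -0.0003077
Flow direction (−∇h) has components (-0.009000 E, +0.0003077 N).
Azimuth = atan2(E, N) = atan2(-0.009000, +0.0003077) = 272.0° ≈ 272°.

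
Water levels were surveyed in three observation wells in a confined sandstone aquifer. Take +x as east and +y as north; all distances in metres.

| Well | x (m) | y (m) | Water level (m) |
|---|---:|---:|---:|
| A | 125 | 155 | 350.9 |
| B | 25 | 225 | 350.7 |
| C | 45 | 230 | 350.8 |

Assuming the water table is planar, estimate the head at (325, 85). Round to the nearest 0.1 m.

Three-point gradient (reference A): Δ to B = (-100, 70, -0.2), Δ to C = (-80, 75, -0.1).
∂h/∂x = +0.004211, ∂h/∂y = +0.003158 (det = -1900).
h(325, 85) = 350.9 + (+0.004211)·(200) + (+0.003158)·(-70) = 350.9 +0.842 -0.221 = 351.521 m.

351.5 m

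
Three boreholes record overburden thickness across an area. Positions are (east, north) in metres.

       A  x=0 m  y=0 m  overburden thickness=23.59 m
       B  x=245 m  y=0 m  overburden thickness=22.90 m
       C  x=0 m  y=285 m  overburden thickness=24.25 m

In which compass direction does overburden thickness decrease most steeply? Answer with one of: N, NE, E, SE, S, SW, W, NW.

∂d/∂x = (22.90 − 23.59) / (245 − 0) = -0.002816
∂d/∂y = (24.25 − 23.59) / (285 − 0) = +0.002316
Steepest decrease is along −∇f = (+0.002816 E, -0.002316 N) → southeast.

SE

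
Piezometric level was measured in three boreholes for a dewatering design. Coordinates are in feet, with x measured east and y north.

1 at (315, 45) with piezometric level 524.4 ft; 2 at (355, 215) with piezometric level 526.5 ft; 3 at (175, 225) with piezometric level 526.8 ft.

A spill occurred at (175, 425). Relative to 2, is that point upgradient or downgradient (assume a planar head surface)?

upgradient

Three-point gradient (reference 1): Δ to 2 = (40, 170, +2.1), Δ to 3 = (-140, 180, +2.4).
∂h/∂x = -0.0009677, ∂h/∂y = +0.01258 (det = 31000).
Head at (175, 425) = 524.4 + (-0.0009677)·(-140) + (+0.01258)·(380) = 529.32 ft.
That is higher than the 526.5 ft at 2, so the point is upgradient.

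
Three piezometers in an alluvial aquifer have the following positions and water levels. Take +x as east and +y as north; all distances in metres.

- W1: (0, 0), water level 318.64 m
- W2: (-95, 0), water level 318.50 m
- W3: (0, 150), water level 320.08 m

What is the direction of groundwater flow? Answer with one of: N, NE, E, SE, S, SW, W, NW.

S

∂h/∂x = (318.50 − 318.64) / (-95 − 0) = +0.001474
∂h/∂y = (320.08 − 318.64) / (150 − 0) = +0.009600
Flow = −∇h = (-0.001474 east, -0.009600 north), which points south.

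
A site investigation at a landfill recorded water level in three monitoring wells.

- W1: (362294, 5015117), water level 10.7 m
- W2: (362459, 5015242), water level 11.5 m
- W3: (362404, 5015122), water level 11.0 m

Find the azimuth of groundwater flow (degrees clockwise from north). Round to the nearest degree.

With h = a·x + b·y + c and W1 as origin, the differences give:
  165·a + 125·b = +0.8
  110·a + 5·b = +0.3
Eliminate b (×5 and ×125, subtract): -12925·a = -33.50 → a = ∂h/∂x = +0.002592
Back-substitute: b = ∂h/∂y = +0.002979.
Flow direction (−∇h) has components (-0.002592 E, -0.002979 N).
Azimuth = atan2(E, N) = atan2(-0.002592, -0.002979) = 221.0° ≈ 221°.

221°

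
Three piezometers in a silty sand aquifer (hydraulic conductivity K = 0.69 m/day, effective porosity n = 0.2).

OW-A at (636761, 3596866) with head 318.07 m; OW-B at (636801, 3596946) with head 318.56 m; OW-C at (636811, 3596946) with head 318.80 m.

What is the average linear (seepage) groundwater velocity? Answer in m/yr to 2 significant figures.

Differences from OW-A: to OW-B (Δx, Δy, Δh) = (40, 80, +0.49); to OW-C = (50, 80, +0.73).
Determinant of the coordinate differences = 40·80 − 50·80 = -800.
∂h/∂x = [(+0.49)·80 − (+0.73)·80] / -800 = +0.02400
∂h/∂y = [40·(+0.73) − 50·(+0.49)] / -800 = -0.005875
|∇h| = √(0.02400² + -0.005875²) = 0.02471
Seepage velocity v = K·i/n = 0.69 × 0.02471 / 0.2 = 0.08525 m/day = 31.14 m/yr.

31 m/yr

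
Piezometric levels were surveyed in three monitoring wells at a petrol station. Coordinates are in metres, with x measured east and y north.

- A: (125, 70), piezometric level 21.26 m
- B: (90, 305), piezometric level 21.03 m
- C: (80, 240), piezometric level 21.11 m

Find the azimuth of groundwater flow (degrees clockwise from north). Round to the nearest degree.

With h = a·x + b·y + c and A as origin, the differences give:
  (-35)·a + 235·b = -0.23
  (-45)·a + 170·b = -0.15
Eliminate b (×170 and ×235, subtract): 4625·a = -3.850 → a = ∂h/∂x = -0.0008324
Back-substitute: b = ∂h/∂y = -0.001103.
Flow direction (−∇h) has components (+0.0008324 E, +0.001103 N).
Azimuth = atan2(E, N) = atan2(+0.0008324, +0.001103) = 37.0° ≈ 037°.

037°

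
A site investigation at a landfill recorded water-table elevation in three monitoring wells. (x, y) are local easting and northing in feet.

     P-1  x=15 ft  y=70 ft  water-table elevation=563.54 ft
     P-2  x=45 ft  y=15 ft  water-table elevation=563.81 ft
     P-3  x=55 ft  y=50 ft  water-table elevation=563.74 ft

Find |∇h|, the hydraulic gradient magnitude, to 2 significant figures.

Three-point gradient (reference P-1): Δ to P-2 = (30, -55, +0.27), Δ to P-3 = (40, -20, +0.20).
∂h/∂x = +0.003500, ∂h/∂y = -0.003000 (det = 1600).
|∇h| = √(0.003500² + -0.003000²) = 0.00461

0.0046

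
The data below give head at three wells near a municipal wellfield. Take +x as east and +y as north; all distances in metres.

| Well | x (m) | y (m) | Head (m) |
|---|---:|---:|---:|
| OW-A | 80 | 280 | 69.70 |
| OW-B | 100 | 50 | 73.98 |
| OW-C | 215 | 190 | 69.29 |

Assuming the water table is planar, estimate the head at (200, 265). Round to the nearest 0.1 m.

Taking OW-A as reference: OW-B−OW-A = (20, -230, +4.28); OW-C−OW-A = (135, -90, -0.41).
Solve a·Δx + b·Δy = Δh: det = 20·(-90) − 135·(-230) = 29250.
∂h/∂x = [(+4.28)·(-90) − (-0.41)·(-230)] / 29250 = -0.01639
∂h/∂y = [20·(-0.41) − 135·(+4.28)] / 29250 = -0.02003
h(200, 265) = 69.70 + (-0.01639)·(120) + (-0.02003)·(-15) = 69.70 -1.967 +0.301 = 68.033 m.

68.0 m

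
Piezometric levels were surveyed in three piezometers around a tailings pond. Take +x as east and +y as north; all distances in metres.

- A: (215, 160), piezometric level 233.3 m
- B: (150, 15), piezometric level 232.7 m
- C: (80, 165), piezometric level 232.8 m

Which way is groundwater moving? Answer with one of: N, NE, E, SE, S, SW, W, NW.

SW

Taking A as reference: B−A = (-65, -145, -0.6); C−A = (-135, 5, -0.5).
Solve a·Δx + b·Δy = Δh: det = (-65)·5 − (-135)·(-145) = -19900.
∂h/∂x = [(-0.6)·5 − (-0.5)·(-145)] / -19900 = +0.003794
∂h/∂y = [(-65)·(-0.5) − (-135)·(-0.6)] / -19900 = +0.002437
Flow = −∇h = (-0.003794 east, -0.002437 north), which points southwest.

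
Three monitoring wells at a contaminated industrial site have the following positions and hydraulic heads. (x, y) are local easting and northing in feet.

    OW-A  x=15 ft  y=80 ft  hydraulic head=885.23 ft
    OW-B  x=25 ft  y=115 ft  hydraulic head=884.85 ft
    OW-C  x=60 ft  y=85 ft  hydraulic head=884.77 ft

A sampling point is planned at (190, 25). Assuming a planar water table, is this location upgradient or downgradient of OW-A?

With h = a·x + b·y + c and OW-A as origin, the differences give:
  10·a + 35·b = -0.38
  45·a + 5·b = -0.46
Eliminate b (×5 and ×35, subtract): -1525·a = 14.200 → a = ∂h/∂x = -0.009311
Back-substitute: b = ∂h/∂y = -0.008197.
Head at (190, 25) = 885.23 + (-0.009311)·(175) + (-0.008197)·(-55) = 884.05 ft.
That is lower than the 885.23 ft at OW-A, so the point is downgradient.

downgradient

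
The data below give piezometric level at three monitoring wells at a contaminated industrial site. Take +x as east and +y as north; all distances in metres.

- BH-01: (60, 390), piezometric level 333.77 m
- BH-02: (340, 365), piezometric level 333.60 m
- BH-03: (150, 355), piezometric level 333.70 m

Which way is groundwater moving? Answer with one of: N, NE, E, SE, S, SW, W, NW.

SE

With h = a·x + b·y + c and BH-01 as origin, the differences give:
  280·a + (-25)·b = -0.17
  90·a + (-35)·b = -0.07
Eliminate b (×(-35) and ×(-25), subtract): -7550·a = 4.200 → a = ∂h/∂x = -0.0005563
Back-substitute: b = ∂h/∂y = +0.0005695.
Flow = −∇h = (+0.0005563 east, -0.0005695 north), which points southeast.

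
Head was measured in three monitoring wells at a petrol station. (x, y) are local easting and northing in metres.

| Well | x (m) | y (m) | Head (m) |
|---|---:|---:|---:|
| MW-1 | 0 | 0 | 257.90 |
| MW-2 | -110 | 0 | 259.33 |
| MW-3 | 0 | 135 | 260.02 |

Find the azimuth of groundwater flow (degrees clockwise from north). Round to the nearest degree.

∂h/∂x = (259.33 − 257.90) / (-110 − 0) = -0.01300
∂h/∂y = (260.02 − 257.90) / (135 − 0) = +0.01570
Flow direction (−∇h) has components (+0.01300 E, -0.01570 N).
Azimuth = atan2(E, N) = atan2(+0.01300, -0.01570) = 140.4° ≈ 140°.

140°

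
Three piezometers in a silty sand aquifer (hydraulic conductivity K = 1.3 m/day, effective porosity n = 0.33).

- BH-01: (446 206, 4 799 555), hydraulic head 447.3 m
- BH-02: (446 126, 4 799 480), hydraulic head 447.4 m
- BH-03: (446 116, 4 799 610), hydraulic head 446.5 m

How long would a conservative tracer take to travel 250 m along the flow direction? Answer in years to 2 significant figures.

21 years

Differences from BH-01: to BH-02 (Δx, Δy, Δh) = (-80, -75, +0.1); to BH-03 = (-90, 55, -0.8).
Solve a·Δx + b·Δy = Δh: det = (-80)·55 − (-90)·(-75) = -11150.
∂h/∂x = [(+0.1)·55 − (-0.8)·(-75)] / -11150 = +0.004888
∂h/∂y = [(-80)·(-0.8) − (-90)·(+0.1)] / -11150 = -0.006547
|∇h| = √(0.004888² + -0.006547²) = 0.00817
Seepage velocity v = K·i/n = 1.3 × 0.00817 / 0.33 = 0.03218 m/day.
t = 250 / 0.03218 = 7769 days = 21.3 years.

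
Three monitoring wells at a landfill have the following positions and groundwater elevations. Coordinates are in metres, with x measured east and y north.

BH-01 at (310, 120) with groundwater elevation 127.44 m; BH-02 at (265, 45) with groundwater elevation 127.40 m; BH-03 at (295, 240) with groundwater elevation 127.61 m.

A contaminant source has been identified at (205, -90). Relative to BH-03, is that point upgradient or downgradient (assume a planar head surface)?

With h = a·x + b·y + c and BH-01 as origin, the differences give:
  (-45)·a + (-75)·b = -0.04
  (-15)·a + 120·b = +0.17
Eliminate b (×120 and ×(-75), subtract): -6525·a = 7.950 → a = ∂h/∂x = -0.001218
Back-substitute: b = ∂h/∂y = +0.001264.
Head at (205, -90) = 127.44 + (-0.001218)·(-105) + (+0.001264)·(-210) = 127.30 m.
That is lower than the 127.61 m at BH-03, so the point is downgradient.

downgradient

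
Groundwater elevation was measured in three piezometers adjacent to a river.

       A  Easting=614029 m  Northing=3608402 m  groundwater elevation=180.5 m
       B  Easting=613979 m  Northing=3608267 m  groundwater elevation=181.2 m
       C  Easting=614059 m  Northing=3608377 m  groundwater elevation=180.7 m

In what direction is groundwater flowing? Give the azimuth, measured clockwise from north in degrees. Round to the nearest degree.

With h = a·x + b·y + c and A as origin, the differences give:
  (-50)·a + (-135)·b = +0.7
  30·a + (-25)·b = +0.2
Eliminate b (×(-25) and ×(-135), subtract): 5300·a = 9.50 → a = ∂h/∂x = +0.001792
Back-substitute: b = ∂h/∂y = -0.005849.
Flow direction (−∇h) has components (-0.001792 E, +0.005849 N).
Azimuth = atan2(E, N) = atan2(-0.001792, +0.005849) = 343.0° ≈ 343°.

343°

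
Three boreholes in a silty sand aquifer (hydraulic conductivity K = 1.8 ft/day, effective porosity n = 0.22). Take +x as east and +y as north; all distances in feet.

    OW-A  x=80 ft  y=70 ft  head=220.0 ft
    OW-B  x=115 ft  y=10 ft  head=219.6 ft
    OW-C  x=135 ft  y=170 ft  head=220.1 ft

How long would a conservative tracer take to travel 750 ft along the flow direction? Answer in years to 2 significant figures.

40 years

Differences from OW-A: to OW-B (Δx, Δy, Δh) = (35, -60, -0.4); to OW-C = (55, 100, +0.1).
Solve a·Δx + b·Δy = Δh: det = 35·100 − 55·(-60) = 6800.
∂h/∂x = [(-0.4)·100 − (+0.1)·(-60)] / 6800 = -0.005000
∂h/∂y = [35·(+0.1) − 55·(-0.4)] / 6800 = +0.003750
|∇h| = √(-0.005000² + 0.003750²) = 0.00625
Seepage velocity v = K·i/n = 1.8 × 0.00625 / 0.22 = 0.05114 ft/day.
t = 750 / 0.05114 = 1.467e+04 days = 40.2 years.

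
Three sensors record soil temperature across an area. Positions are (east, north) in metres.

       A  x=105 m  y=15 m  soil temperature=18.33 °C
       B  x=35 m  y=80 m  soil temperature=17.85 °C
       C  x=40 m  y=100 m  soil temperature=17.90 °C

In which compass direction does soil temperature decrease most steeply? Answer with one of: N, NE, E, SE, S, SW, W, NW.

W

Taking A as reference: B−A = (-70, 65, -0.48); C−A = (-65, 85, -0.43).
Determinant of the coordinate differences = (-70)·85 − (-65)·65 = -1725.
∂T/∂x = [(-0.48)·85 − (-0.43)·65] / -1725 = +0.007449
∂T/∂y = [(-70)·(-0.43) − (-65)·(-0.48)] / -1725 = +0.0006377
Steepest decrease is along −∇f = (-0.007449 E, -0.0006377 N) → west.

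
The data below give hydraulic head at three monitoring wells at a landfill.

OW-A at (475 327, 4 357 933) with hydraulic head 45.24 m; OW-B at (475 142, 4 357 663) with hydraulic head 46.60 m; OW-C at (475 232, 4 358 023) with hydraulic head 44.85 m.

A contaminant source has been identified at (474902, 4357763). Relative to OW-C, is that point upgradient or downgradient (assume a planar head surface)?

upgradient

Taking OW-A as reference: OW-B−OW-A = (-185, -270, +1.36); OW-C−OW-A = (-95, 90, -0.39).
Determinant of the coordinate differences = (-185)·90 − (-95)·(-270) = -42300.
∂h/∂x = [(+1.36)·90 − (-0.39)·(-270)] / -42300 = -0.0004043
∂h/∂y = [(-185)·(-0.39) − (-95)·(+1.36)] / -42300 = -0.004760
Head at (474902, 4357763) = 45.24 + (-0.0004043)·(-425) + (-0.004760)·(-170) = 46.22 m.
That is higher than the 44.85 m at OW-C, so the point is upgradient.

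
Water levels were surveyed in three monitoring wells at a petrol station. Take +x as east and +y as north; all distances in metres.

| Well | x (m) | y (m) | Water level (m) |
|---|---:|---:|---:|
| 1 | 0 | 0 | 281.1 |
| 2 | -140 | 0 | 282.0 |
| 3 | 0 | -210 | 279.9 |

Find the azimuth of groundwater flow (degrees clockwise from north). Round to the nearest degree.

132°

∂h/∂x = (282.0 − 281.1) / (-140 − 0) = -0.006429
∂h/∂y = (279.9 − 281.1) / (-210 − 0) = +0.005714
Flow direction (−∇h) has components (+0.006429 E, -0.005714 N).
Azimuth = atan2(E, N) = atan2(+0.006429, -0.005714) = 131.6° ≈ 132°.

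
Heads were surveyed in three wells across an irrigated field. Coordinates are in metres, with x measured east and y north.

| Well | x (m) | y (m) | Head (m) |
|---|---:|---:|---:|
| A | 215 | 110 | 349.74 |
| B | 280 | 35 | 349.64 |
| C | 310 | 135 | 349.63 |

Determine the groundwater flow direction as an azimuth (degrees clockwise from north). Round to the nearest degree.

102°

Taking A as reference: B−A = (65, -75, -0.10); C−A = (95, 25, -0.11).
Solve a·Δx + b·Δy = Δh: det = 65·25 − 95·(-75) = 8750.
∂h/∂x = [(-0.10)·25 − (-0.11)·(-75)] / 8750 = -0.001229
∂h/∂y = [65·(-0.11) − 95·(-0.10)] / 8750 = +0.0002686
Flow direction (−∇h) has components (+0.001229 E, -0.0002686 N).
Azimuth = atan2(E, N) = atan2(+0.001229, -0.0002686) = 102.3° ≈ 102°.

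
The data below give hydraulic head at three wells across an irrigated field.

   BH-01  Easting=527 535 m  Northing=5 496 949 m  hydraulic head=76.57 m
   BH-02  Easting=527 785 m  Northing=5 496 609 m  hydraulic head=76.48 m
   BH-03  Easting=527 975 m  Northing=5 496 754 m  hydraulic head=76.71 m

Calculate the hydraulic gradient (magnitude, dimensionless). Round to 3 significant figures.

0.000982

Differences from BH-01: to BH-02 (Δx, Δy, Δh) = (250, -340, -0.09); to BH-03 = (440, -195, +0.14).
Determinant of the coordinate differences = 250·(-195) − 440·(-340) = 100850.
∂h/∂x = [(-0.09)·(-195) − (+0.14)·(-340)] / 100850 = +0.0006460
∂h/∂y = [250·(+0.14) − 440·(-0.09)] / 100850 = +0.0007397
|∇h| = √(0.0006460² + 0.0007397²) = 0.0009821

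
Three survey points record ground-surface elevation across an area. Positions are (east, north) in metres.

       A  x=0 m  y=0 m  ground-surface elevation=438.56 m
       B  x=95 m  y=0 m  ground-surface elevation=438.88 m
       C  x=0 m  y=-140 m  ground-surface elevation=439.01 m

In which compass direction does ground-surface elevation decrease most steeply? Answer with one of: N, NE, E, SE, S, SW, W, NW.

NW

∂z/∂x = (438.88 − 438.56) / (95 − 0) = +0.003368
∂z/∂y = (439.01 − 438.56) / (-140 − 0) = -0.003214
Steepest decrease is along −∇f = (-0.003368 E, +0.003214 N) → northwest.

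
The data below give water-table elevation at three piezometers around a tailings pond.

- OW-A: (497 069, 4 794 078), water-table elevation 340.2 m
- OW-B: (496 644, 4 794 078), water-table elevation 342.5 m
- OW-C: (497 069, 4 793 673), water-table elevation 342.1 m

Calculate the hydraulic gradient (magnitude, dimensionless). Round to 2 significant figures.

∂h/∂x = (342.5 − 340.2) / (496644 − 497069) = -0.005412
∂h/∂y = (342.1 − 340.2) / (4793673 − 4794078) = -0.004691
|∇h| = √(-0.005412² + -0.004691²) = 0.007162

0.0072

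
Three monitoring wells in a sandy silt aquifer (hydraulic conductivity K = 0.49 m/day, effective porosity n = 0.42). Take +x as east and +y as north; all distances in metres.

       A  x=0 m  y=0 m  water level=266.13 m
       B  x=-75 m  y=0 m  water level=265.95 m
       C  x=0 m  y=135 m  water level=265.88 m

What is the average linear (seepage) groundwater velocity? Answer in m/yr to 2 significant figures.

∂h/∂x = (265.95 − 266.13) / (-75 − 0) = +0.002400
∂h/∂y = (265.88 − 266.13) / (135 − 0) = -0.001852
|∇h| = √(0.002400² + -0.001852²) = 0.003031
Seepage velocity v = K·i/n = 0.49 × 0.003031 / 0.42 = 0.003536 m/day = 1.292 m/yr.

1.3 m/yr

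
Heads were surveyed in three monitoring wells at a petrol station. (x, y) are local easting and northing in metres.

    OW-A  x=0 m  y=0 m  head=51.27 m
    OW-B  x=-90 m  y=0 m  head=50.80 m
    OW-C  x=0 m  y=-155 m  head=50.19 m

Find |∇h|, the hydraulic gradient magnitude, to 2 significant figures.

0.0087

∂h/∂x = (50.80 − 51.27) / (-90 − 0) = +0.005222
∂h/∂y = (50.19 − 51.27) / (-155 − 0) = +0.006968
|∇h| = √(0.005222² + 0.006968²) = 0.008708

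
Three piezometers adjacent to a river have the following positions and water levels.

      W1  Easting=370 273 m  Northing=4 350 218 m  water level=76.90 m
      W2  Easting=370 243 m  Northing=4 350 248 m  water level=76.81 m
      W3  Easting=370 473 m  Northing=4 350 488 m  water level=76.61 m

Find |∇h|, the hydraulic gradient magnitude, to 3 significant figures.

Taking W1 as reference: W2−W1 = (-30, 30, -0.09); W3−W1 = (200, 270, -0.29).
Determinant of the coordinate differences = (-30)·270 − 200·30 = -14100.
∂h/∂x = [(-0.09)·270 − (-0.29)·30] / -14100 = +0.001106
∂h/∂y = [(-30)·(-0.29) − 200·(-0.09)] / -14100 = -0.001894
|∇h| = √(0.001106² + -0.001894²) = 0.002193

0.00219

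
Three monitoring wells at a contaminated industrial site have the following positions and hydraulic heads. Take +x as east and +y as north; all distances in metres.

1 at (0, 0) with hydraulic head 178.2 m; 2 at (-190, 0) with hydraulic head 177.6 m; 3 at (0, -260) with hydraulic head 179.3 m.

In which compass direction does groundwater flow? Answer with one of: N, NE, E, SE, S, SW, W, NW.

∂h/∂x = (177.6 − 178.2) / (-190 − 0) = +0.003158
∂h/∂y = (179.3 − 178.2) / (-260 − 0) = -0.004231
Flow = −∇h = (-0.003158 east, +0.004231 north), which points northwest.

NW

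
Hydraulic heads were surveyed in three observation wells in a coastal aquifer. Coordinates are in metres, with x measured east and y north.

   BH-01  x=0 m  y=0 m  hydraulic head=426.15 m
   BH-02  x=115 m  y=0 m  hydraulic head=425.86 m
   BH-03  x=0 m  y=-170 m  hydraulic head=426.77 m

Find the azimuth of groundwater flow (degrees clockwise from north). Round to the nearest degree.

035°

∂h/∂x = (425.86 − 426.15) / (115 − 0) = -0.002522
∂h/∂y = (426.77 − 426.15) / (-170 − 0) = -0.003647
Flow direction (−∇h) has components (+0.002522 E, +0.003647 N).
Azimuth = atan2(E, N) = atan2(+0.002522, +0.003647) = 34.7° ≈ 035°.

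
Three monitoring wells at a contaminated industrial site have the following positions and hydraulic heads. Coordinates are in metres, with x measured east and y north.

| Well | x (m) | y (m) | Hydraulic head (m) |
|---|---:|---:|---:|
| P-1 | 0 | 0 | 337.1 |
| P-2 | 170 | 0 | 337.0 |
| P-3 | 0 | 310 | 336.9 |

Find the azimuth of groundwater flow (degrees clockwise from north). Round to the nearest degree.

∂h/∂x = (337.0 − 337.1) / (170 − 0) = -0.0005882
∂h/∂y = (336.9 − 337.1) / (310 − 0) = -0.0006452
Flow direction (−∇h) has components (+0.0005882 E, +0.0006452 N).
Azimuth = atan2(E, N) = atan2(+0.0005882, +0.0006452) = 42.4° ≈ 042°.

042°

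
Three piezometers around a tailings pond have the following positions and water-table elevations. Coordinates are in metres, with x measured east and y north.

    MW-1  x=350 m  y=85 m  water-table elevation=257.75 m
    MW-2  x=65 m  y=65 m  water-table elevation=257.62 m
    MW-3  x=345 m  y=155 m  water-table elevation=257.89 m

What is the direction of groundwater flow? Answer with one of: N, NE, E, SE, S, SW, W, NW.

S

With h = a·x + b·y + c and MW-1 as origin, the differences give:
  (-285)·a + (-20)·b = -0.13
  (-5)·a + 70·b = +0.14
Eliminate b (×70 and ×(-20), subtract): -20050·a = -6.300 → a = ∂h/∂x = +0.0003142
Back-substitute: b = ∂h/∂y = +0.002022.
Flow = −∇h = (-0.0003142 east, -0.002022 north), which points south.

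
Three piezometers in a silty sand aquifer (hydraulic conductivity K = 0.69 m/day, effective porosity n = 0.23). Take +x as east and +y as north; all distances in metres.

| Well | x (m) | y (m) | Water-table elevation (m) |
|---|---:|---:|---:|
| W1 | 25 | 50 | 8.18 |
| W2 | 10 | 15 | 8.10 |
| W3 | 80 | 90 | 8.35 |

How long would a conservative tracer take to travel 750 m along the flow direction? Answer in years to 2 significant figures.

Differences from W1: to W2 (Δx, Δy, Δh) = (-15, -35, -0.08); to W3 = (55, 40, +0.17).
Determinant of the coordinate differences = (-15)·40 − 55·(-35) = 1325.
∂h/∂x = [(-0.08)·40 − (+0.17)·(-35)] / 1325 = +0.002075
∂h/∂y = [(-15)·(+0.17) − 55·(-0.08)] / 1325 = +0.001396
|∇h| = √(0.002075² + 0.001396²) = 0.002501
Seepage velocity v = K·i/n = 0.69 × 0.002501 / 0.23 = 0.007503 m/day.
t = 750 / 0.007503 = 9.996e+04 days = 274 years.

270 years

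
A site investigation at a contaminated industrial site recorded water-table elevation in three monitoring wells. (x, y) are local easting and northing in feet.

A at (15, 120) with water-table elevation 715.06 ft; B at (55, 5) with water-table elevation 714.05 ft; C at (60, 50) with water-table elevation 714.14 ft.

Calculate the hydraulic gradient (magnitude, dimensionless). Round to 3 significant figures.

With h = a·x + b·y + c and A as origin, the differences give:
  40·a + (-115)·b = -1.01
  45·a + (-70)·b = -0.92
Eliminate b (×(-70) and ×(-115), subtract): 2375·a = -35.100 → a = ∂h/∂x = -0.01478
Back-substitute: b = ∂h/∂y = +0.003642.
|∇h| = √(-0.01478² + 0.003642²) = 0.01522

0.0152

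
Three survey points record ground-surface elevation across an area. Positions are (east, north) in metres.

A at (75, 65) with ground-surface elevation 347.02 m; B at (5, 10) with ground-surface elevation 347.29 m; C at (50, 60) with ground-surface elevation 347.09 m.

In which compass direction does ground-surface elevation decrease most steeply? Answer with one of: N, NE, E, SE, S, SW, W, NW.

NE

Taking A as reference: B−A = (-70, -55, +0.27); C−A = (-25, -5, +0.07).
Determinant of the coordinate differences = (-70)·(-5) − (-25)·(-55) = -1025.
∂z/∂x = [(+0.27)·(-5) − (+0.07)·(-55)] / -1025 = -0.002439
∂z/∂y = [(-70)·(+0.07) − (-25)·(+0.27)] / -1025 = -0.001805
Steepest decrease is along −∇f = (+0.002439 E, +0.001805 N) → northeast.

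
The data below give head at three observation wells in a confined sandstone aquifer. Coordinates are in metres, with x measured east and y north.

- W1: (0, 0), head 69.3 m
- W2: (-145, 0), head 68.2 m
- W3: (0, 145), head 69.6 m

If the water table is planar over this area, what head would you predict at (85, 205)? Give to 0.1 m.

∂h/∂x = (68.2 − 69.3) / (-145 − 0) = +0.007586
∂h/∂y = (69.6 − 69.3) / (145 − 0) = +0.002069
h(85, 205) = 69.3 + (+0.007586)·(85) + (+0.002069)·(205) = 69.3 +0.645 +0.424 = 70.369 m.

70.4 m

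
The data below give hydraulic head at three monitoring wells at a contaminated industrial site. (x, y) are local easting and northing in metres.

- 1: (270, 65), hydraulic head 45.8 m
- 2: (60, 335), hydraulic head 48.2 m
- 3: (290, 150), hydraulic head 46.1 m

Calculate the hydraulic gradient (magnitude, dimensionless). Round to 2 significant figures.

With h = a·x + b·y + c and 1 as origin, the differences give:
  (-210)·a + 270·b = +2.4
  20·a + 85·b = +0.3
Eliminate b (×85 and ×270, subtract): -23250·a = 123.00 → a = ∂h/∂x = -0.005290
Back-substitute: b = ∂h/∂y = +0.004774.
|∇h| = √(-0.005290² + 0.004774²) = 0.007126

0.0071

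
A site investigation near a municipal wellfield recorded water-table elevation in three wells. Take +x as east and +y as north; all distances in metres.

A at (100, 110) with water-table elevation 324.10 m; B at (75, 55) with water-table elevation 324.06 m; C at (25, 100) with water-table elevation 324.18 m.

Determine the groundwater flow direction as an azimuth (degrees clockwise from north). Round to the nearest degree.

136°

Differences from A: to B (Δx, Δy, Δh) = (-25, -55, -0.04); to C = (-75, -10, +0.08).
Determinant of the coordinate differences = (-25)·(-10) − (-75)·(-55) = -3875.
∂h/∂x = [(-0.04)·(-10) − (+0.08)·(-55)] / -3875 = -0.001239
∂h/∂y = [(-25)·(+0.08) − (-75)·(-0.04)] / -3875 = +0.001290
Flow direction (−∇h) has components (+0.001239 E, -0.001290 N).
Azimuth = atan2(E, N) = atan2(+0.001239, -0.001290) = 136.2° ≈ 136°.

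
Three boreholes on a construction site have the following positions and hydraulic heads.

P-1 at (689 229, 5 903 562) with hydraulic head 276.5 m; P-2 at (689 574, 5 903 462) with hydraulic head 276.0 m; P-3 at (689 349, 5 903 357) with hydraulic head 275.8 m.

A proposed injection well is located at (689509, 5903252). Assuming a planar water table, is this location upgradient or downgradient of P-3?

With h = a·x + b·y + c and P-1 as origin, the differences give:
  345·a + (-100)·b = -0.5
  120·a + (-205)·b = -0.7
Eliminate b (×(-205) and ×(-100), subtract): -58725·a = 32.50 → a = ∂h/∂x = -0.0005534
Back-substitute: b = ∂h/∂y = +0.003091.
Head at (689509, 5903252) = 276.5 + (-0.0005534)·(280) + (+0.003091)·(-310) = 275.39 m.
That is lower than the 275.8 m at P-3, so the point is downgradient.

downgradient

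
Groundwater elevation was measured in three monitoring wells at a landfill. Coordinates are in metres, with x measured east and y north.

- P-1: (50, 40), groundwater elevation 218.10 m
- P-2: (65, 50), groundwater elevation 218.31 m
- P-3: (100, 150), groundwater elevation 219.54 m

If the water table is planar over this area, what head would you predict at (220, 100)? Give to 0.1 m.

220.0 m

With h = a·x + b·y + c and P-1 as origin, the differences give:
  15·a + 10·b = +0.21
  50·a + 110·b = +1.44
Eliminate b (×110 and ×10, subtract): 1150·a = 8.700 → a = ∂h/∂x = +0.007565
Back-substitute: b = ∂h/∂y = +0.009652.
h(220, 100) = 218.10 + (+0.007565)·(170) + (+0.009652)·(60) = 218.10 +1.286 +0.579 = 219.965 m.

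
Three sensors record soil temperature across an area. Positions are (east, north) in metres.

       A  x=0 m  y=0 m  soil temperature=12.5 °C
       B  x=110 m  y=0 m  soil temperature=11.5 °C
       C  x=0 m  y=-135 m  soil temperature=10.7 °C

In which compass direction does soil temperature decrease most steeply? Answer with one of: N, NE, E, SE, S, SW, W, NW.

SE

∂T/∂x = (11.5 − 12.5) / (110 − 0) = -0.009091
∂T/∂y = (10.7 − 12.5) / (-135 − 0) = +0.01333
Steepest decrease is along −∇f = (+0.009091 E, -0.01333 N) → southeast.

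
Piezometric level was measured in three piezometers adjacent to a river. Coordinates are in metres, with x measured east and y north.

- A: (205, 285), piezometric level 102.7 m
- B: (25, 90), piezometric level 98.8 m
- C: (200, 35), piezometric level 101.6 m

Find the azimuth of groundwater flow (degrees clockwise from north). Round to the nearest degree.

Taking A as reference: B−A = (-180, -195, -3.9); C−A = (-5, -250, -1.1).
Solve a·Δx + b·Δy = Δh: det = (-180)·(-250) − (-5)·(-195) = 44025.
∂h/∂x = [(-3.9)·(-250) − (-1.1)·(-195)] / 44025 = +0.01727
∂h/∂y = [(-180)·(-1.1) − (-5)·(-3.9)] / 44025 = +0.004055
Flow direction (−∇h) has components (-0.01727 E, -0.004055 N).
Azimuth = atan2(E, N) = atan2(-0.01727, -0.004055) = 256.8° ≈ 257°.

257°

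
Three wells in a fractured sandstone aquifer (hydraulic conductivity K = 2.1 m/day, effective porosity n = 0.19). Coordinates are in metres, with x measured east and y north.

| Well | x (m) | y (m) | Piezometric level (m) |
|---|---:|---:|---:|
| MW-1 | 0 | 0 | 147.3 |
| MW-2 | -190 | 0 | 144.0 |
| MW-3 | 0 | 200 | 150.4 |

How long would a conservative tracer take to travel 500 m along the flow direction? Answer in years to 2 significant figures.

5.3 years

∂h/∂x = (144.0 − 147.3) / (-190 − 0) = +0.01737
∂h/∂y = (150.4 − 147.3) / (200 − 0) = +0.01550
|∇h| = √(0.01737² + 0.01550²) = 0.02328
Seepage velocity v = K·i/n = 2.1 × 0.02328 / 0.19 = 0.2573 m/day.
t = 500 / 0.2573 = 1943 days = 5.32 years.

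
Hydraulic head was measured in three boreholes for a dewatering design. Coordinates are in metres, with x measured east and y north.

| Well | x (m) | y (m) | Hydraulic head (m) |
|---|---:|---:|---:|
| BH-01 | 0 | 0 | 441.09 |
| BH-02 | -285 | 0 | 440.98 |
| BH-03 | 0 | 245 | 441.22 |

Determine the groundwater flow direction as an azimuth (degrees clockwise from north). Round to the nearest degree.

216°

∂h/∂x = (440.98 − 441.09) / (-285 − 0) = +0.0003860
∂h/∂y = (441.22 − 441.09) / (245 − 0) = +0.0005306
Flow direction (−∇h) has components (-0.0003860 E, -0.0005306 N).
Azimuth = atan2(E, N) = atan2(-0.0003860, -0.0005306) = 216.0° ≈ 216°.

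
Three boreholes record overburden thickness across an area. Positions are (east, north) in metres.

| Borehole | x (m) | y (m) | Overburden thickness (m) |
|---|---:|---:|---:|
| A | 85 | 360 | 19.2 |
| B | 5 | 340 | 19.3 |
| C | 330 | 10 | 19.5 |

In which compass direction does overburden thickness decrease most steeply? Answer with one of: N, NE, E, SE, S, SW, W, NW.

NE

Taking A as reference: B−A = (-80, -20, +0.1); C−A = (245, -350, +0.3).
Determinant of the coordinate differences = (-80)·(-350) − 245·(-20) = 32900.
∂d/∂x = [(+0.1)·(-350) − (+0.3)·(-20)] / 32900 = -0.0008815
∂d/∂y = [(-80)·(+0.3) − 245·(+0.1)] / 32900 = -0.001474
Steepest decrease is along −∇f = (+0.0008815 E, +0.001474 N) → northeast.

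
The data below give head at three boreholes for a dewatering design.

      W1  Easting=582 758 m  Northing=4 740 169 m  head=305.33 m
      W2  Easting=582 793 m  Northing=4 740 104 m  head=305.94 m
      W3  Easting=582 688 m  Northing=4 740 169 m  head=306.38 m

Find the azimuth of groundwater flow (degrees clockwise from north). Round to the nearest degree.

041°

Differences from W1: to W2 (Δx, Δy, Δh) = (35, -65, +0.61); to W3 = (-70, 0, +1.05).
Solve a·Δx + b·Δy = Δh: det = 35·0 − (-70)·(-65) = -4550.
∂h/∂x = [(+0.61)·0 − (+1.05)·(-65)] / -4550 = -0.01500
∂h/∂y = [35·(+1.05) − (-70)·(+0.61)] / -4550 = -0.01746
Flow direction (−∇h) has components (+0.01500 E, +0.01746 N).
Azimuth = atan2(E, N) = atan2(+0.01500, +0.01746) = 40.7° ≈ 041°.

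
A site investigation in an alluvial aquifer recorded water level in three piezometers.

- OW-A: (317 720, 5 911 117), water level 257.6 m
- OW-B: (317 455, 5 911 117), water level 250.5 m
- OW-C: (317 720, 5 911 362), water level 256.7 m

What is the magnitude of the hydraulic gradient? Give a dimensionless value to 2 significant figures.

∂h/∂x = (250.5 − 257.6) / (317455 − 317720) = +0.02679
∂h/∂y = (256.7 − 257.6) / (5911362 − 5911117) = -0.003673
|∇h| = √(0.02679² + -0.003673²) = 0.02704

0.027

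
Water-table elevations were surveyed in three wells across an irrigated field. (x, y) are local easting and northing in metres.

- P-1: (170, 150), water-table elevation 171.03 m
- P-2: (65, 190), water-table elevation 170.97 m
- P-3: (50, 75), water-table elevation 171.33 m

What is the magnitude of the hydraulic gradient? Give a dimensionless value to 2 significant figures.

With h = a·x + b·y + c and P-1 as origin, the differences give:
  (-105)·a + 40·b = -0.06
  (-120)·a + (-75)·b = +0.30
Eliminate b (×(-75) and ×40, subtract): 12675·a = -7.500 → a = ∂h/∂x = -0.0005917
Back-substitute: b = ∂h/∂y = -0.003053.
|∇h| = √(-0.0005917² + -0.003053²) = 0.00311

0.0031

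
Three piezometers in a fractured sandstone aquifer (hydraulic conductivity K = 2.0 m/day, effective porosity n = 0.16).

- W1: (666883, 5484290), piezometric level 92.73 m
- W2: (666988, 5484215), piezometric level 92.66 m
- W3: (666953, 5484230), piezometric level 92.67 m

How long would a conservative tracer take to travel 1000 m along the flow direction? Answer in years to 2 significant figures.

160 years

With h = a·x + b·y + c and W1 as origin, the differences give:
  105·a + (-75)·b = -0.07
  70·a + (-60)·b = -0.06
Eliminate b (×(-60) and ×(-75), subtract): -1050·a = -0.300 → a = ∂h/∂x = +0.0002857
Back-substitute: b = ∂h/∂y = +0.001333.
|∇h| = √(0.0002857² + 0.001333²) = 0.001363
Seepage velocity v = K·i/n = 2.0 × 0.001363 / 0.16 = 0.01704 m/day.
t = 1000 / 0.01704 = 5.869e+04 days = 161 years.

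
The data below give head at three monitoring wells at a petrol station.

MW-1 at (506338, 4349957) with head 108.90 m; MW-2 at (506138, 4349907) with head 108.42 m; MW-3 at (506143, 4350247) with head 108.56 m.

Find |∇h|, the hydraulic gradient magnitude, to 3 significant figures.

Taking MW-1 as reference: MW-2−MW-1 = (-200, -50, -0.48); MW-3−MW-1 = (-195, 290, -0.34).
Determinant of the coordinate differences = (-200)·290 − (-195)·(-50) = -67750.
∂h/∂x = [(-0.48)·290 − (-0.34)·(-50)] / -67750 = +0.002306
∂h/∂y = [(-200)·(-0.34) − (-195)·(-0.48)] / -67750 = +0.0003779
|∇h| = √(0.002306² + 0.0003779²) = 0.002337

0.00234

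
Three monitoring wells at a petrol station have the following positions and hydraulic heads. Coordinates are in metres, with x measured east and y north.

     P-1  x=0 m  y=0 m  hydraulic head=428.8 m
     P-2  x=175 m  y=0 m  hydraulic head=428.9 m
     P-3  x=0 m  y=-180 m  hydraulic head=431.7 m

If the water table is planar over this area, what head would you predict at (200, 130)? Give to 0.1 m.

∂h/∂x = (428.9 − 428.8) / (175 − 0) = +0.0005714
∂h/∂y = (431.7 − 428.8) / (-180 − 0) = -0.01611
h(200, 130) = 428.8 + (+0.0005714)·(200) + (-0.01611)·(130) = 428.8 +0.114 -2.094 = 426.820 m.

426.8 m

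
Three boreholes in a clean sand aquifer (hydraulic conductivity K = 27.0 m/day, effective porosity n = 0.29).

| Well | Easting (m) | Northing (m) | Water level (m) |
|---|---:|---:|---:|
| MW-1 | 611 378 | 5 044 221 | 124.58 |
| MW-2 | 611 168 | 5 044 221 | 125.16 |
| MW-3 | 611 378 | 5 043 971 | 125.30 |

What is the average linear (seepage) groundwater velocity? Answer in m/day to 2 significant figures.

∂h/∂x = (125.16 − 124.58) / (611168 − 611378) = -0.002762
∂h/∂y = (125.30 − 124.58) / (5043971 − 5044221) = -0.002880
|∇h| = √(-0.002762² + -0.002880²) = 0.00399
Seepage velocity v = K·i/n = 27.0 × 0.00399 / 0.29 = 0.3715 m/day.

0.37 m/day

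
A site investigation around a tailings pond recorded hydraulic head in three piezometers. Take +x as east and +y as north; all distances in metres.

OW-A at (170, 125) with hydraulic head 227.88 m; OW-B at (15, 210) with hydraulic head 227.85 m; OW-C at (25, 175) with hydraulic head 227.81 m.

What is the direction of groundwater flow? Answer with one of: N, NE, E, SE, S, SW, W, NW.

SW

With h = a·x + b·y + c and OW-A as origin, the differences give:
  (-155)·a + 85·b = -0.03
  (-145)·a + 50·b = -0.07
Eliminate b (×50 and ×85, subtract): 4575·a = 4.450 → a = ∂h/∂x = +0.0009727
Back-substitute: b = ∂h/∂y = +0.001421.
Flow = −∇h = (-0.0009727 east, -0.001421 north), which points southwest.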